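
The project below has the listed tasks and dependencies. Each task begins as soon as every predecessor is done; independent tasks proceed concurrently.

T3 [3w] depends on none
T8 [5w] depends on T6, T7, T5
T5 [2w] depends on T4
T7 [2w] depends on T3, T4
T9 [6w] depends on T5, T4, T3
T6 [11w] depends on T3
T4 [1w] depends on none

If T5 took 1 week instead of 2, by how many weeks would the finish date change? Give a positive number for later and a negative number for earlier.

Actual critical path: T3→T6→T8 = 3+11+5 = 19 ⇒ 19 weeks.
The longest path through T5 is only 9 weeks, so T5 has float 10.
No other chain overtakes it, so the finish is 19 weeks.
Change in finish: 19 − 19 = +0 weeks.

0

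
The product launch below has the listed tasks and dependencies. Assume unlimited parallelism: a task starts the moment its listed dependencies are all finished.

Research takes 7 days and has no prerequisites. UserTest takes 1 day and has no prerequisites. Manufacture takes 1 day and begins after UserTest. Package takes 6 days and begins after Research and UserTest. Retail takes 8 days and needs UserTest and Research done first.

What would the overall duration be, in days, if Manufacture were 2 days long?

Actual critical path: Research→Retail = 7+8 = 15 ⇒ 15 days.
Manufacture has 13 days of float (longest path through it is 2).
That remains the longest chain; total 15 days.

15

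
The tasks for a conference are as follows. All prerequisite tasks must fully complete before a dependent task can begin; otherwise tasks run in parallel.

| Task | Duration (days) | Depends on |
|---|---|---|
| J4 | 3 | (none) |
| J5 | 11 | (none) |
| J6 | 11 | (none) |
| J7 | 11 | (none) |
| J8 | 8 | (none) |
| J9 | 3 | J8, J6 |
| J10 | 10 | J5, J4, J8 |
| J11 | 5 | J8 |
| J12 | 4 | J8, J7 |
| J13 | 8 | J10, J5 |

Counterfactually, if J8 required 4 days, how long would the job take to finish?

29

As given, the longest chain is J5→J10→J13 = 11+10+8 = 29, so the finish is 29 days.
The longest path through J8 is only 26 days, so J8 has float 3.
No other chain overtakes it, so the finish is 29 days.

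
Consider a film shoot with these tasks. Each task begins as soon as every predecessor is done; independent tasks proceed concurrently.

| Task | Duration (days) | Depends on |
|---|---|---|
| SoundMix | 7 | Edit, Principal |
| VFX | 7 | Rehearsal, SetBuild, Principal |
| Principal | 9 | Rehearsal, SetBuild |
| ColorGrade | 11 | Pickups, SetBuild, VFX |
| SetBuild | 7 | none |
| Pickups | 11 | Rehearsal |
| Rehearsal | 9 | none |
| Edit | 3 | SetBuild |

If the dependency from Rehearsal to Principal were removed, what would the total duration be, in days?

Before: longest chain Rehearsal→Principal→VFX→ColorGrade = 9+9+7+11 = 36, finish 36.
Without Rehearsal→Principal, Principal's earliest start moves from 9 to 7.
After: SetBuild→Principal→VFX→ColorGrade = 7+9+7+11 = 34 → 34 days.

34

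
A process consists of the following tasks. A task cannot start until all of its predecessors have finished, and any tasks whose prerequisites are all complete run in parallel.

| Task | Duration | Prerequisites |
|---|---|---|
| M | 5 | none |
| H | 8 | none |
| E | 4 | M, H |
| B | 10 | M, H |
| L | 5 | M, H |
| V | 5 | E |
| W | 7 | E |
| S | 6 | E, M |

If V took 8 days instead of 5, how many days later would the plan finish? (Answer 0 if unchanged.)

1

As given, the longest chain is H→E→W = 8+4+7 = 19, so the finish is 19 days.
V has 2 days of float (longest path through it is 17).
New critical path: H→E→V = 8+4+8 = 20 ⇒ 20 days.
Change in finish: 20 − 19 = +1 days.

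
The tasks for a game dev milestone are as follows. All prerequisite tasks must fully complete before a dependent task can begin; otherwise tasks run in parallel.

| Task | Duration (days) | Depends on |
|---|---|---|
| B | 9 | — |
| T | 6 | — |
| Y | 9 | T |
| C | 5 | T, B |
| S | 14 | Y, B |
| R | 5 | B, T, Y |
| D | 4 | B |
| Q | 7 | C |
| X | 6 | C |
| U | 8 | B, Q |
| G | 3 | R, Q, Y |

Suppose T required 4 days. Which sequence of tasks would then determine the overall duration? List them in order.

B, C, Q, U

The binding path is T→Y→S = 6+9+14 = 29; finish at 29 days.
T lies on that path, so at 4 days the path becomes 27 days.
New critical path: B→C→Q→U = 9+5+7+8 = 29 ⇒ 29 days.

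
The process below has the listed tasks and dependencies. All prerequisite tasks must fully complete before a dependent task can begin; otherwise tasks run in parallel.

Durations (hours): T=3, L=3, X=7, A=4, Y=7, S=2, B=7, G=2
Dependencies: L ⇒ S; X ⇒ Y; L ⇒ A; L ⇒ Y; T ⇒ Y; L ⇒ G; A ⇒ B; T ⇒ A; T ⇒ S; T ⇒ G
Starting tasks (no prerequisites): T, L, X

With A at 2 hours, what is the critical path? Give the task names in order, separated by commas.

X, Y

Baseline: T→A→B = 3+4+7 = 14 → 14 hours.
A lies on that path, so at 2 hours the path becomes 12 hours.
Now X→Y = 7+7 = 14 is longest, so the finish becomes 14 hours.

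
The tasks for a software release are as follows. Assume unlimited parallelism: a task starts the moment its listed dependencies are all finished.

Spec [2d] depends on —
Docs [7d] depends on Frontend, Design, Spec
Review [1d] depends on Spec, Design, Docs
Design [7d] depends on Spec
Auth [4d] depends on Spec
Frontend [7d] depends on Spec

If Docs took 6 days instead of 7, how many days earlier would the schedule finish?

Critical path before the change: Spec→Design→Docs→Review = 2+7+7+1 = 17 giving 17 days.
Docs lies on that path, so at 6 days the path becomes 16 days.
No other chain overtakes it, so the finish is 16 days.
Change in finish: 16 − 17 = -1 days.

1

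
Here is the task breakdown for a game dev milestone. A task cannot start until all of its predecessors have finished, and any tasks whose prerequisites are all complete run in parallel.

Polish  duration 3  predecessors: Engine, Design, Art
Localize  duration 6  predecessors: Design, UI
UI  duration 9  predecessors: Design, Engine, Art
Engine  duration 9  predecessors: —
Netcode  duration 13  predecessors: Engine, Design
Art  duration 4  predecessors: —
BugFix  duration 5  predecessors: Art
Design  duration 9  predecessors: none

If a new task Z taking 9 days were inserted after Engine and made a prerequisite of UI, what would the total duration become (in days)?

33

Originally the plan takes 24 days.
With Z inserted, UI now waits for max(Design, Engine, Art, Z).
New critical path: Engine→Z→UI→Localize = 9+9+9+6 = 33 ⇒ 33 days.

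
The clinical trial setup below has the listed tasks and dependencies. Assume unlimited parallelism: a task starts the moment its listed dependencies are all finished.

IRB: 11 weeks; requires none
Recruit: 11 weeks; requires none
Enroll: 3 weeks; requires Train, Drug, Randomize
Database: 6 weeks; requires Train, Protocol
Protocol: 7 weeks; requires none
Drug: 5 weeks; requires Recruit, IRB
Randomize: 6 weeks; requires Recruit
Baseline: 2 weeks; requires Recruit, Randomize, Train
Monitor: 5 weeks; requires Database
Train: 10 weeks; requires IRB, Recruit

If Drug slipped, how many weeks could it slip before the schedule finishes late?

13

Critical path: IRB→Train→Database→Monitor = 11+10+6+5 = 32, so the finish is 32 weeks.
Drug finishes as early as 16 and must finish by 29.
So Drug can slip 29 − 16 = 13 weeks.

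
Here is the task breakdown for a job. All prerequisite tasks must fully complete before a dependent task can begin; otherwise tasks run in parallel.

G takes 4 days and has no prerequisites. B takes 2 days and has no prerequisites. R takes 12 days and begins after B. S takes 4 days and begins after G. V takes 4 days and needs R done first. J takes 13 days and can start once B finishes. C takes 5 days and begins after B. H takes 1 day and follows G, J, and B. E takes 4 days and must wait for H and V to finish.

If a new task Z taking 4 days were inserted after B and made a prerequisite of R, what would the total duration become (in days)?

Originally the job takes 22 days.
With Z inserted, R now waits for max(B, Z).
New critical path: B→Z→R→V→E = 2+4+12+4+4 = 26 ⇒ 26 days.

26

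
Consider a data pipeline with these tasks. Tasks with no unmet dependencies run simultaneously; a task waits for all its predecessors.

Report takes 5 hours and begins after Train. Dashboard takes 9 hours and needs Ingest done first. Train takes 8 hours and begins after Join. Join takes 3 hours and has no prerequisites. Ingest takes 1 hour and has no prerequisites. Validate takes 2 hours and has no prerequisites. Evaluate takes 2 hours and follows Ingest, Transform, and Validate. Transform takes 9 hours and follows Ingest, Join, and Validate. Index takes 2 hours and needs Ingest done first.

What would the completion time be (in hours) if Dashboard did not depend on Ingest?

16

With the dependency in place, Join→Train→Report = 3+8+5 = 16 sets the finish at 16 hours.
Without Ingest→Dashboard, Dashboard's earliest start moves from 1 to 0.
After: Join→Train→Report = 3+8+5 = 16 → 16 hours.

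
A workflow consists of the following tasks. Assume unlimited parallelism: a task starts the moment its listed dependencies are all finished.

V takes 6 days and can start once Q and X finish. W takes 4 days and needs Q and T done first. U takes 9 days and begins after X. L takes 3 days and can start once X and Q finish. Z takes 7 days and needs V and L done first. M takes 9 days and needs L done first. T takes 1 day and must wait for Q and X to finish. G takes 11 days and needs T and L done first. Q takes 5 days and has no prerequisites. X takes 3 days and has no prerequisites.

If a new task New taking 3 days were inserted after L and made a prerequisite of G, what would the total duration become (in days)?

Originally the project takes 19 days.
With New inserted, G now waits for max(T, L, New).
New critical path: Q→L→New→G = 5+3+3+11 = 22 ⇒ 22 days.

22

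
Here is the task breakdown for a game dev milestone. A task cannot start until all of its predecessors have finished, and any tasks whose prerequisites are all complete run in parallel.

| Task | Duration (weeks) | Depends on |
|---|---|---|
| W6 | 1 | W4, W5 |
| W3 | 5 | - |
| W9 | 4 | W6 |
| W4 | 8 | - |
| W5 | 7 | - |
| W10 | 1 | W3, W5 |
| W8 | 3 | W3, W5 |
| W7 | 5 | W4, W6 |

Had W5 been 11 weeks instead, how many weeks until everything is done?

Baseline: W4→W6→W7 = 8+1+5 = 14 → 14 weeks.
The longest path through W5 is only 13 weeks, so W5 has float 1.
New critical path: W5→W6→W7 = 11+1+5 = 17 ⇒ 17 weeks.

17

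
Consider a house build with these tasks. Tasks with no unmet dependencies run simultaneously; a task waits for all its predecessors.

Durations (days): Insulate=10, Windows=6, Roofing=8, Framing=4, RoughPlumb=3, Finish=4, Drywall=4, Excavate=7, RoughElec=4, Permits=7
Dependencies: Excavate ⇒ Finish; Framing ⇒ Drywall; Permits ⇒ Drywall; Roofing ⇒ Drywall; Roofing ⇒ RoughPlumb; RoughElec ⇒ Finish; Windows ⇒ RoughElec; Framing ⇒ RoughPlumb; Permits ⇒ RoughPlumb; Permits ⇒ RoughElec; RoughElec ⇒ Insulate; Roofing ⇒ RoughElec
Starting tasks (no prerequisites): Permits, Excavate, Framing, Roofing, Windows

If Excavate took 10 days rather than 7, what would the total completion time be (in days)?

22

The binding path is Roofing→RoughElec→Insulate = 8+4+10 = 22; finish at 22 days.
Excavate has 11 days of float (longest path through it is 11).
No other chain overtakes it, so the finish is 22 days.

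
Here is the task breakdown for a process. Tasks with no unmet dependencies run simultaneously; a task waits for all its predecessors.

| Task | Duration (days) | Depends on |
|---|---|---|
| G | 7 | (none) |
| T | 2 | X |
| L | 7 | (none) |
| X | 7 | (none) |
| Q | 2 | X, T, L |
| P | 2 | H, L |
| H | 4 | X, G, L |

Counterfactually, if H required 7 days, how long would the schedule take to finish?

16

Critical path before the change: X→H→P = 7+4+2 = 13 giving 13 days.
H lies on that path, so at 7 days the path becomes 16 days.
The critical path is still X→H→P; finish is now 16 days.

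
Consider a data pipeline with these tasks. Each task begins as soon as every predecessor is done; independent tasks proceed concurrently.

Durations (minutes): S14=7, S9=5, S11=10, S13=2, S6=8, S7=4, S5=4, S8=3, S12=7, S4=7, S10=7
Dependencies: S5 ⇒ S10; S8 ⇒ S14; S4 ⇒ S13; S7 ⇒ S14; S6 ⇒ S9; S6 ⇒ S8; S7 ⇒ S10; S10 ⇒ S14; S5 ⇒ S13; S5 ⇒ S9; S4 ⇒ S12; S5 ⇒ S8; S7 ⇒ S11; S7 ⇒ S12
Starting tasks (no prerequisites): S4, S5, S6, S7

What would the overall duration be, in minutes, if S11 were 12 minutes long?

18

The binding path is S5→S10→S14 = 4+7+7 = 18; finish at 18 minutes.
S11 has 4 minutes of float (longest path through it is 14).
The critical path is still S5→S10→S14; finish is now 18 minutes.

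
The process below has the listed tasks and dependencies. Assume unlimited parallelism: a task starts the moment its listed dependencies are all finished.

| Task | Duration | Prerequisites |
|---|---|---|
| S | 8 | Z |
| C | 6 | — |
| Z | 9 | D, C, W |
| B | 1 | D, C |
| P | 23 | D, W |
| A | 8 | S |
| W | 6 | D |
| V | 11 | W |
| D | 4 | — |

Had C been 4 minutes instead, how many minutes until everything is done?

Actual critical path: D→W→Z→S→A = 4+6+9+8+8 = 35 ⇒ 35 minutes.
The longest path through C is only 31 minutes, so C has float 4.
The critical path is still D→W→Z→S→A; finish is now 35 minutes.

35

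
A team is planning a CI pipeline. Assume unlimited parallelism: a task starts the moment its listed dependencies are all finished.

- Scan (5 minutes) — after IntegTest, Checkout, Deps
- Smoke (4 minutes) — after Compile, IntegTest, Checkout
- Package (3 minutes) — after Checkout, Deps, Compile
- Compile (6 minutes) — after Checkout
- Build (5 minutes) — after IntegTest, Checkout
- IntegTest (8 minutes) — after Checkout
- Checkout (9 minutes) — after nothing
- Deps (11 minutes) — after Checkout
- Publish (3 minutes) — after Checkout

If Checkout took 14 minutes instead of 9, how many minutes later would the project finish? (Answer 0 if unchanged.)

5

Critical path before the change: Checkout→Deps→Scan = 9+11+5 = 25 giving 25 minutes.
Checkout is on the critical path; changing it to 14 makes that path 30 minutes.
That remains the longest chain; total 30 minutes.
Change in finish: 30 − 25 = +5 minutes.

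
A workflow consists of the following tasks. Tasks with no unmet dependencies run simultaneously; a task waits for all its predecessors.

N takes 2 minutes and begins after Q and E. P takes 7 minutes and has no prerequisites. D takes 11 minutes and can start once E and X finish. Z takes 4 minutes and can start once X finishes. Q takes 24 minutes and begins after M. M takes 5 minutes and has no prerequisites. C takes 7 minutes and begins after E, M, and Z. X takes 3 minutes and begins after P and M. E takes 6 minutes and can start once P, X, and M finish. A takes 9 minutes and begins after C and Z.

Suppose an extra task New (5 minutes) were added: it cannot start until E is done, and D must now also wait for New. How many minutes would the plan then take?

32

Originally the plan takes 32 minutes.
With New inserted, D now waits for max(E, X, New).
New critical path: P→X→E→New→D = 7+3+6+5+11 = 32 ⇒ 32 minutes.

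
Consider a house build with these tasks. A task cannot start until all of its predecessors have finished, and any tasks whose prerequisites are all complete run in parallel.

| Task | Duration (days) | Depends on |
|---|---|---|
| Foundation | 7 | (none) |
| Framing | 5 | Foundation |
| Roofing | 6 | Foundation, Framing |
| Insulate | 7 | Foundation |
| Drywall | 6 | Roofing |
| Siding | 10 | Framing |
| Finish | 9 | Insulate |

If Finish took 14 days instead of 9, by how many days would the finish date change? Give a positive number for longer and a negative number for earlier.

Actual critical path: Foundation→Framing→Roofing→Drywall = 7+5+6+6 = 24 ⇒ 24 days.
Finish has 1 day of float (longest path through it is 23).
Now Foundation→Insulate→Finish = 7+7+14 = 28 is longest, so the finish becomes 28 days.
Change in finish: 28 − 24 = +4 days.

4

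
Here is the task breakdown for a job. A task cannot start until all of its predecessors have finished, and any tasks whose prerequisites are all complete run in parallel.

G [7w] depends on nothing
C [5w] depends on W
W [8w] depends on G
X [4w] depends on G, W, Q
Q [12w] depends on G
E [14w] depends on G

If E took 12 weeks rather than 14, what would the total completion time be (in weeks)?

23

As given, the longest chain is G→Q→X = 7+12+4 = 23, so the finish is 23 weeks.
The longest path through E is only 21 weeks, so E has float 2.
No other chain overtakes it, so the finish is 23 weeks.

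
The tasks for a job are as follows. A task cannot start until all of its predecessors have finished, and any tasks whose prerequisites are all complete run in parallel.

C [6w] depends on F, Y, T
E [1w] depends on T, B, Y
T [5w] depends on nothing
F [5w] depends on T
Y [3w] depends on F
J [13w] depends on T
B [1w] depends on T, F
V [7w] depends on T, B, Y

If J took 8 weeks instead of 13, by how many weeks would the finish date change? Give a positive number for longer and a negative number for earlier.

0

As given, the longest chain is T→F→Y→V = 5+5+3+7 = 20, so the finish is 20 weeks.
J is off the critical path — its longest chain is 18 weeks, giving 2 of slack.
No other chain overtakes it, so the finish is 20 weeks.
Change in finish: 20 − 20 = +0 weeks.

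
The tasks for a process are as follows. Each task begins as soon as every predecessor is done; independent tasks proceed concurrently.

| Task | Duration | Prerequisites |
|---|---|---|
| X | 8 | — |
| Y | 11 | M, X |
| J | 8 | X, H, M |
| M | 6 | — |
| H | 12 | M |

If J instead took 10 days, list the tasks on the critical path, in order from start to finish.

The binding path is M→H→J = 6+12+8 = 26; finish at 26 days.
Since J is critical, the +2 change carries straight to that chain (now 28 days).
The critical path is still M→H→J; finish is now 28 days.

M, H, J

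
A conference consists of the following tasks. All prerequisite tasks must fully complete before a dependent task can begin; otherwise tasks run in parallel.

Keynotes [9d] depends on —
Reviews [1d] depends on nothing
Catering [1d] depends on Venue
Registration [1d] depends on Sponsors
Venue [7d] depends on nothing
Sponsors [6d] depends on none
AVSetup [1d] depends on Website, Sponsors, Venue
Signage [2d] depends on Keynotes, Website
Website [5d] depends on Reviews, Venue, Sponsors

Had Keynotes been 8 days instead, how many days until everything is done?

Actual critical path: Venue→Website→Signage = 7+5+2 = 14 ⇒ 14 days.
The longest path through Keynotes is only 11 days, so Keynotes has float 3.
That remains the longest chain; total 14 days.

14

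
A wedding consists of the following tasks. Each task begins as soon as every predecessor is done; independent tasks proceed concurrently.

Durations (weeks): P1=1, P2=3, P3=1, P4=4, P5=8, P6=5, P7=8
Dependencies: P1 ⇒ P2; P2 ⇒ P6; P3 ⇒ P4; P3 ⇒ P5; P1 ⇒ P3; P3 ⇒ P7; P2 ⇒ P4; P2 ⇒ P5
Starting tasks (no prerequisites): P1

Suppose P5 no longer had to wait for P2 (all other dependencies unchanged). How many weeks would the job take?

Before: longest chain P1→P2→P5 = 1+3+8 = 12, finish 12.
Without P2→P5, P5's earliest start moves from 4 to 2.
The longest chain is now P1→P3→P5 = 1+1+8 = 10, so the job takes 10 weeks.

10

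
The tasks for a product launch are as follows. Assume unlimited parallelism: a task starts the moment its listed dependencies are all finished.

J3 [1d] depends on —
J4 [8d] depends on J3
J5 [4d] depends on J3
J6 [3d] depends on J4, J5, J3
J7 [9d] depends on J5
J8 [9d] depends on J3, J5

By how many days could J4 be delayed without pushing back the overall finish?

2

Critical path: J3→J5→J7 = 1+4+9 = 14, so the finish is 14 days.
Longest path through J4: 12 days (earliest finish 9, latest finish 11).
Slack of J4 = 3 − 1 = 2 days.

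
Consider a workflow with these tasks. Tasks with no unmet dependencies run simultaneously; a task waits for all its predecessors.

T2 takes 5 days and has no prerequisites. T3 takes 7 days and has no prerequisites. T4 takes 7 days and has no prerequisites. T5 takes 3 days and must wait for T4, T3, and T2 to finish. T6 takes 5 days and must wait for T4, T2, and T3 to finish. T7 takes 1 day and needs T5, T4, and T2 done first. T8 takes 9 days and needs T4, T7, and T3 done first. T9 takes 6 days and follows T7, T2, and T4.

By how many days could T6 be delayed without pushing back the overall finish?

Critical path: T3→T5→T7→T8 = 7+3+1+9 = 20, so the finish is 20 days.
T6 finishes as early as 12 and must finish by 20.
So T6 can slip 20 − 12 = 8 days.

8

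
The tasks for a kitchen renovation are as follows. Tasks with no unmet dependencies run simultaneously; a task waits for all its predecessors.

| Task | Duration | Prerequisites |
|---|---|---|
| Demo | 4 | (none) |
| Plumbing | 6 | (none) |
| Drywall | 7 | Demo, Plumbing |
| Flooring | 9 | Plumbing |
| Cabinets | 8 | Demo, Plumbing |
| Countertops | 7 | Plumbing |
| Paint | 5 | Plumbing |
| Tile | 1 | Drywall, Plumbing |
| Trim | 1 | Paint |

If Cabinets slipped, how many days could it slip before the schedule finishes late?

1

The longest chain is Plumbing→Flooring = 6+9 = 15; overall finish 15 days.
Cabinets finishes as early as 14 and must finish by 15.
So Cabinets can slip 15 − 14 = 1 day.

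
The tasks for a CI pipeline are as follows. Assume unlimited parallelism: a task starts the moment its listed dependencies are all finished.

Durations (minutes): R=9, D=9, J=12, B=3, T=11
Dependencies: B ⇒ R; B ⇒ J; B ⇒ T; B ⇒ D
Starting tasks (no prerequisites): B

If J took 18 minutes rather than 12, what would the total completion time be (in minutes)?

As given, the longest chain is B→J = 3+12 = 15, so the finish is 15 minutes.
J is on the critical path; changing it to 18 makes that path 21 minutes.
That remains the longest chain; total 21 minutes.

21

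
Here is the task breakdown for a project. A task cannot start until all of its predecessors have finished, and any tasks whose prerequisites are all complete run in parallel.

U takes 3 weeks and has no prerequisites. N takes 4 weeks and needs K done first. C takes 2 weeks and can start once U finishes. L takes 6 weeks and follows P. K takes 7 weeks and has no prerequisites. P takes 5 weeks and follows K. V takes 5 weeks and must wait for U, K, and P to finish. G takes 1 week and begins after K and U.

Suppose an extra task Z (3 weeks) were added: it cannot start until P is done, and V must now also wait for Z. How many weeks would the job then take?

Originally the job takes 18 weeks.
With Z inserted, V now waits for max(U, K, P, Z).
New critical path: K→P→Z→V = 7+5+3+5 = 20 ⇒ 20 weeks.

20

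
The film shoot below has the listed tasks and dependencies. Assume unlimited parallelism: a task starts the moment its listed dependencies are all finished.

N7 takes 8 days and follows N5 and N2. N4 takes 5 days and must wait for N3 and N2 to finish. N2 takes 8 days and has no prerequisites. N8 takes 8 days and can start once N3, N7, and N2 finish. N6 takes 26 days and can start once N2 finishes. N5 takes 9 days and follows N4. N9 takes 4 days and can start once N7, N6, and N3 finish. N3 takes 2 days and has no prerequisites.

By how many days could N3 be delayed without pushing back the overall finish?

N2→N4→N5→N7→N8 = 8+5+9+8+8 = 38 sets the makespan at 38 days.
Longest path through N3: 32 days (earliest finish 2, latest finish 8).
Float = 38 − 32 = 6.

6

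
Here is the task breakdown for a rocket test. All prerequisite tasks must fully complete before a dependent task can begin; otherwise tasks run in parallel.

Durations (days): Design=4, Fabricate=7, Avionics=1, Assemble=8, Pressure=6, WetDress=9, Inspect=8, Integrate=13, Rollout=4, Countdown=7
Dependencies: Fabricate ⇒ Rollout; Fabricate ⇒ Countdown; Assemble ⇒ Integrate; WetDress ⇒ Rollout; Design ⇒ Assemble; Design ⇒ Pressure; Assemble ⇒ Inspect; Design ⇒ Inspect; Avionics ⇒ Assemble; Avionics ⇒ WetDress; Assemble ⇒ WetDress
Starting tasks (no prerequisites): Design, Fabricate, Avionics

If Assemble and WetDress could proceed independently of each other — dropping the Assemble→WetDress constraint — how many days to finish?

25

Original critical path: Design→Assemble→WetDress→Rollout = 4+8+9+4 = 25 ⇒ 25 days.
Without Assemble→WetDress, WetDress's earliest start moves from 12 to 1.
After: Design→Assemble→Integrate = 4+8+13 = 25 → 25 days.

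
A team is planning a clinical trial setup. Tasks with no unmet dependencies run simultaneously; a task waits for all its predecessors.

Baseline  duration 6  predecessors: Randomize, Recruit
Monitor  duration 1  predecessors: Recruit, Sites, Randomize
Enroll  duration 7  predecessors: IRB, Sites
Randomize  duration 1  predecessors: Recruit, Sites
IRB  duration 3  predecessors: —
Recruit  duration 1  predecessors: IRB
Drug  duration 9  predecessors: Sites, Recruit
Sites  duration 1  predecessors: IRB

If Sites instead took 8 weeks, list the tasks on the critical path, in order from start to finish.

The binding path is IRB→Sites→Drug = 3+1+9 = 13; finish at 13 weeks.
Sites lies on that path, so at 8 weeks the path becomes 20 weeks.
That remains the longest chain; total 20 weeks.

IRB, Sites, Drug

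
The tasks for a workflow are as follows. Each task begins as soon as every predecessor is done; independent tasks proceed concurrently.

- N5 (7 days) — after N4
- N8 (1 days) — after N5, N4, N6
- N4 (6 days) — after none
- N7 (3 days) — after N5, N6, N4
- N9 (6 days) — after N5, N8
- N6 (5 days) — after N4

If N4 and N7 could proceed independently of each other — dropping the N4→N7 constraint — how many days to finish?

With the dependency in place, N4→N5→N8→N9 = 6+7+1+6 = 20 sets the finish at 20 days.
Dropping N4→N7 doesn't change N7's earliest start (13); another predecessor still binds.
After: N4→N5→N8→N9 = 6+7+1+6 = 20 → 20 days.

20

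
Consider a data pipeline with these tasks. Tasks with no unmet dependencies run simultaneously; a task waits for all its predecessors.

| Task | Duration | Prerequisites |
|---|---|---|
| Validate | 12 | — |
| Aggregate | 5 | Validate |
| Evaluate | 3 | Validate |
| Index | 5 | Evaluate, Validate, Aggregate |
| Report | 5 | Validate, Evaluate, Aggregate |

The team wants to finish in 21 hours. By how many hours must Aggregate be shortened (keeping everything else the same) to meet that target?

Current finish: 22 hours; target: 21.
Aggregate is on every critical path, so each hour cut from Aggregate cuts the finish by one (this holds down to a finish of 20).
Need 22 − 21 = 1 hour off Aggregate → Aggregate becomes 4 hours, finish becomes 21.

1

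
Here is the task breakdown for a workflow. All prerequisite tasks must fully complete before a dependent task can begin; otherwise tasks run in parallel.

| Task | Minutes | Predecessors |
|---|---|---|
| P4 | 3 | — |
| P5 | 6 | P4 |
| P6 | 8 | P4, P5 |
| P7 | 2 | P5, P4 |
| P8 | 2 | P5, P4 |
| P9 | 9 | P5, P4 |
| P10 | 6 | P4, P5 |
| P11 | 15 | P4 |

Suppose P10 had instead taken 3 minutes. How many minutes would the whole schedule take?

The binding path is P4→P5→P9 = 3+6+9 = 18; finish at 18 minutes.
P10 is off the critical path — its longest chain is 15 minutes, giving 3 of slack.
That remains the longest chain; total 18 minutes.

18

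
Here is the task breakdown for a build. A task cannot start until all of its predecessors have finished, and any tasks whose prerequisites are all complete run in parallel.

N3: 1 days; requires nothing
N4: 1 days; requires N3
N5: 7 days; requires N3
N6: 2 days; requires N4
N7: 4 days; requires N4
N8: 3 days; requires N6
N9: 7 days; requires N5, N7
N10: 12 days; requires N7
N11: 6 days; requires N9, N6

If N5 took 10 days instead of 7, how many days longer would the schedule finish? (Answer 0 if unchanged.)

3

As given, the longest chain is N3→N5→N9→N11 = 1+7+7+6 = 21, so the finish is 21 days.
N5 is on the critical path; changing it to 10 makes that path 24 days.
No other chain overtakes it, so the finish is 24 days.
Change in finish: 24 − 21 = +3 days.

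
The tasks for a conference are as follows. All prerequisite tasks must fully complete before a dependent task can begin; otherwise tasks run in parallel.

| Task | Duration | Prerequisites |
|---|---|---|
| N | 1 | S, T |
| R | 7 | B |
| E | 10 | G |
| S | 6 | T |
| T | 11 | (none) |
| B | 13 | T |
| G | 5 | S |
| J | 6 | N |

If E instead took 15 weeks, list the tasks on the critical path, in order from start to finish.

T, S, G, E

Baseline: T→S→G→E = 11+6+5+10 = 32 → 32 weeks.
E is on the critical path; changing it to 15 makes that path 37 weeks.
No other chain overtakes it, so the finish is 37 weeks.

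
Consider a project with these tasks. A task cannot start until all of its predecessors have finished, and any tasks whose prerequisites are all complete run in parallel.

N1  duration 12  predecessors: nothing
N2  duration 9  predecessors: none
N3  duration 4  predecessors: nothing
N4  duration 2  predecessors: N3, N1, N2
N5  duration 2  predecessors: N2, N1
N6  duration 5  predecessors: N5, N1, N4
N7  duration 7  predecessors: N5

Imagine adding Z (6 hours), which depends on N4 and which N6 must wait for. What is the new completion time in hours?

25

Originally the plan takes 21 hours.
With Z inserted, N6 now waits for max(N5, N1, N4, Z).
New critical path: N1→N4→Z→N6 = 12+2+6+5 = 25 ⇒ 25 hours.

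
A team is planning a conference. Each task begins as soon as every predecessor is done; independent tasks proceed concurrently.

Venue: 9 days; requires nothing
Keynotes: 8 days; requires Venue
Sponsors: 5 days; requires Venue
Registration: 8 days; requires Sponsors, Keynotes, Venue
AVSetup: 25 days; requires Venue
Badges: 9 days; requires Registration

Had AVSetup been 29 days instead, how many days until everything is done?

Critical path before the change: Venue→AVSetup = 9+25 = 34 giving 34 days.
Since AVSetup is critical, the +4 change carries straight to that chain (now 38 days).
That remains the longest chain; total 38 days.

38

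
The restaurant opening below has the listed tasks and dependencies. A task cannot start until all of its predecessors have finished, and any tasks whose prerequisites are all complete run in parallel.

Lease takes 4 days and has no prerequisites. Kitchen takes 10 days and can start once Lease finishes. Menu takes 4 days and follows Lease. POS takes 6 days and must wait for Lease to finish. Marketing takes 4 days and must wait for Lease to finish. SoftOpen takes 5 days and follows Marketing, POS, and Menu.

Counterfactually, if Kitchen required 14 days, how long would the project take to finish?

18

Critical path before the change: Lease→POS→SoftOpen = 4+6+5 = 15 giving 15 days.
Kitchen is off the critical path — its longest chain is 14 days, giving 1 of slack.
Now Lease→Kitchen = 4+14 = 18 is longest, so the finish becomes 18 days.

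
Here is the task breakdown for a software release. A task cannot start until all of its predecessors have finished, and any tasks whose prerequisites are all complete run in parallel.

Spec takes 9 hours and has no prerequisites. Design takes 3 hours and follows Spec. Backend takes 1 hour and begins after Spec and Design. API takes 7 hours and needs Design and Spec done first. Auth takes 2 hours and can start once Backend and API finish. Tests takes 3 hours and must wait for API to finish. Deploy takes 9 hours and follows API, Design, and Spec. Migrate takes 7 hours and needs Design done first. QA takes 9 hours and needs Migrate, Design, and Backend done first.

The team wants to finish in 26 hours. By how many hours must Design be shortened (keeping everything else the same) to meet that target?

Current finish: 28 hours; target: 26.
Design is on every critical path, so each hour cut from Design cuts the finish by one (this holds down to a finish of 26).
Need 28 − 26 = 2 hours off Design → Design becomes 1 hour, finish becomes 26.

2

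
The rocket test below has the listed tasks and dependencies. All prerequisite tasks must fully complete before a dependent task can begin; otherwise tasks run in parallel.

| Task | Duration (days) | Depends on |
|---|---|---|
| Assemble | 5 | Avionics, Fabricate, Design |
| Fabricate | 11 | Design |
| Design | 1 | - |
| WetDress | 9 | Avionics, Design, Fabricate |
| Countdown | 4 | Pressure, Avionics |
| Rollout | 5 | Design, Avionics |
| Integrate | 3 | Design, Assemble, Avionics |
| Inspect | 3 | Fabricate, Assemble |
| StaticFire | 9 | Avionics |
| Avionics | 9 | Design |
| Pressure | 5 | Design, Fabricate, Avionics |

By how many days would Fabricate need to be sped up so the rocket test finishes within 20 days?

Current finish: 21 days; target: 20.
Fabricate is on every critical path, so each day cut from Fabricate cuts the finish by one (this holds down to a finish of 19).
Need 21 − 20 = 1 day off Fabricate → Fabricate becomes 10 days, finish becomes 20.

1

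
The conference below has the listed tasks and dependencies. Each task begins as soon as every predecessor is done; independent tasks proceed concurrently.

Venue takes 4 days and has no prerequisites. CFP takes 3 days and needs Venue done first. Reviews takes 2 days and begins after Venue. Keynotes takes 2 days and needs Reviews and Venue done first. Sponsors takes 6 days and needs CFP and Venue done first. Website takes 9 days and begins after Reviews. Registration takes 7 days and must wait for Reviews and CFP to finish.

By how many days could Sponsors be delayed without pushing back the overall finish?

Critical path: Venue→Reviews→Website = 4+2+9 = 15, so the finish is 15 days.
Longest path through Sponsors: 13 days (earliest finish 13, latest finish 15).
So Sponsors can slip 15 − 13 = 2 days.

2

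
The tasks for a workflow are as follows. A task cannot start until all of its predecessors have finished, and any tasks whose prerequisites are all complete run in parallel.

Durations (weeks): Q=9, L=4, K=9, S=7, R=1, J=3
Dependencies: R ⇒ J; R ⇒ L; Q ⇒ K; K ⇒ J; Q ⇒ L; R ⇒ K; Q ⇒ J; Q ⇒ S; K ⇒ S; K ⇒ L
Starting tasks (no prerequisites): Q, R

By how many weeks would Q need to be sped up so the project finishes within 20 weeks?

5

Current finish: 25 weeks; target: 20.
Q is on every critical path, so each week cut from Q cuts the finish by one (this holds down to a finish of 17).
Need 25 − 20 = 5 weeks off Q → Q becomes 4 weeks, finish becomes 20.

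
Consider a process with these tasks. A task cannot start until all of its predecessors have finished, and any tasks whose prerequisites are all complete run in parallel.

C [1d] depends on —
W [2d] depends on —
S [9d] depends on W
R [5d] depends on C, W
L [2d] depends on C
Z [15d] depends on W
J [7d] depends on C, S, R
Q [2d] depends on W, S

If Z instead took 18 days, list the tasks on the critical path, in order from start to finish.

Critical path before the change: W→S→J = 2+9+7 = 18 giving 18 days.
The longest path through Z is only 17 days, so Z has float 1.
New critical path: W→Z = 2+18 = 20 ⇒ 20 days.

W, Z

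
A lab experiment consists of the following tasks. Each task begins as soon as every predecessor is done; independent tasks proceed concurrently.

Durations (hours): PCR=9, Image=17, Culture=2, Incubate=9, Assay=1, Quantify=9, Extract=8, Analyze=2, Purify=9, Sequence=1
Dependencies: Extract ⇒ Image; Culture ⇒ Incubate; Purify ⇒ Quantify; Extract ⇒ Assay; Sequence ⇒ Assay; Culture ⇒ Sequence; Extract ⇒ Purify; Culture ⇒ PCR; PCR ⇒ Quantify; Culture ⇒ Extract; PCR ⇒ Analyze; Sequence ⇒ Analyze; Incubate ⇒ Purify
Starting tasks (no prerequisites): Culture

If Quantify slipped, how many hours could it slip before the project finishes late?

Culture→Incubate→Purify→Quantify = 2+9+9+9 = 29 sets the makespan at 29 hours.
Quantify finishes as early as 29 and must finish by 29.
So Quantify can slip 29 − 29 = 0 hours.

0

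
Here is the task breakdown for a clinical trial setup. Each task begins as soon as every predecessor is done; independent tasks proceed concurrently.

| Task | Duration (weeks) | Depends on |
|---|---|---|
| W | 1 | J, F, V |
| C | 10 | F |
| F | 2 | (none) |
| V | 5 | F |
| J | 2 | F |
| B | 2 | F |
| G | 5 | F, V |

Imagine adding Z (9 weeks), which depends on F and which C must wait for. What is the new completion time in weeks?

21

Originally the project takes 12 weeks.
With Z inserted, C now waits for max(F, Z).
New critical path: F→Z→C = 2+9+10 = 21 ⇒ 21 weeks.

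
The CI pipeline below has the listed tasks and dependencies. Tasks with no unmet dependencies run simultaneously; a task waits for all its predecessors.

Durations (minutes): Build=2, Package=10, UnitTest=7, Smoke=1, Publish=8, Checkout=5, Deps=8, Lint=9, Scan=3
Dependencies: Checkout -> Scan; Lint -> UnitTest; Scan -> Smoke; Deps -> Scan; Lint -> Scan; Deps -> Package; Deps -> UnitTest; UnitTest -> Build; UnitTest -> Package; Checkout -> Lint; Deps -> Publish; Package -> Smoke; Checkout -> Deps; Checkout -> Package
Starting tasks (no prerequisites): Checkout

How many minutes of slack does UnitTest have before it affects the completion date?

0

The longest chain is Checkout→Lint→UnitTest→Package→Smoke = 5+9+7+10+1 = 32; overall finish 32 minutes.
The longest chain containing UnitTest totals 32 minutes.
Float = 32 − 32 = 0.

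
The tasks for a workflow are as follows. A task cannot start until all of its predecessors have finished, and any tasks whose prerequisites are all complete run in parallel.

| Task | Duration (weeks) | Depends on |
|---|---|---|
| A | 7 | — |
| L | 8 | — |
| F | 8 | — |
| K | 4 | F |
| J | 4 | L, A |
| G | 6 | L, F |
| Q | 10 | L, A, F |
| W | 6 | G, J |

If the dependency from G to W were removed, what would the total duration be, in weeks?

18

Before: longest chain L→G→W = 8+6+6 = 20, finish 20.
Without G→W, W's earliest start moves from 14 to 12.
New critical path: L→J→W = 8+4+6 = 18 ⇒ 18 weeks.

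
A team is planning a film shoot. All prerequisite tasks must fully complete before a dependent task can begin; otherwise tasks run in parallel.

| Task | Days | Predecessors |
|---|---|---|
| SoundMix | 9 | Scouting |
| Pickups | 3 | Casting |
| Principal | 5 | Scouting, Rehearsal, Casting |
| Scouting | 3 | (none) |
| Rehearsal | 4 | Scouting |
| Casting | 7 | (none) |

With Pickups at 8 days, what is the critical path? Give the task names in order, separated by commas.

Casting, Pickups

As given, the longest chain is Casting→Principal = 7+5 = 12, so the finish is 12 days.
The longest path through Pickups is only 10 days, so Pickups has float 2.
The binding chain switches to Casting→Pickups = 7+8 = 15; finish 15 days.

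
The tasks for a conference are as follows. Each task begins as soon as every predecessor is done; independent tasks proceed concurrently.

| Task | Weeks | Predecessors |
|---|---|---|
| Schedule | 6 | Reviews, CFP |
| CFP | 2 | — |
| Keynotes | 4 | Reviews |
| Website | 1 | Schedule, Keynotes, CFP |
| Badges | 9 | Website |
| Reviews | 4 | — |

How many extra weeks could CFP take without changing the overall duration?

Critical path: Reviews→Schedule→Website→Badges = 4+6+1+9 = 20, so the finish is 20 weeks.
CFP finishes as early as 2 and must finish by 4.
Slack of CFP = 2 − 0 = 2 weeks.

2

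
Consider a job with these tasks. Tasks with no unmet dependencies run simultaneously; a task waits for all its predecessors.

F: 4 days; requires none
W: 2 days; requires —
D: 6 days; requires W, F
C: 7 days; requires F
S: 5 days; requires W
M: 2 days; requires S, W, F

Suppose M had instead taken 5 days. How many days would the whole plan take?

12

Baseline: F→C = 4+7 = 11 → 11 days.
The longest path through M is only 9 days, so M has float 2.
New critical path: W→S→M = 2+5+5 = 12 ⇒ 12 days.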